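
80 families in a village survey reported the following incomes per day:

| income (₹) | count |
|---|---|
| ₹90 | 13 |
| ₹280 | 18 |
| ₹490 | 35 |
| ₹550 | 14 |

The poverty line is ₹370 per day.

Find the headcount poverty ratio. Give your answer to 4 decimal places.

0.3875

31 of the 80 families have income below ₹370.
H = 31/80 = 0.3875.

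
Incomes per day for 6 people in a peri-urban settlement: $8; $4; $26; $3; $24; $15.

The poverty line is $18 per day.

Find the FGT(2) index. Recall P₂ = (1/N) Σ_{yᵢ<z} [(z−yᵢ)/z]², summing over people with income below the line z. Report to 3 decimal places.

Incomes under z: $3, $4, $8, $15 (q = 4 of N = 6).
Gap ratios (z−y)/z: (18−3)/18 = 0.8333; (18−4)/18 = 0.7778; (18−8)/18 = 0.5556; (18−15)/18 = 0.1667.
Squared: 0.6944; 0.6049; 0.3086; 0.0278.
Sum = 1.635802; P₂ = 1.635802 / 6 = 0.273.

0.273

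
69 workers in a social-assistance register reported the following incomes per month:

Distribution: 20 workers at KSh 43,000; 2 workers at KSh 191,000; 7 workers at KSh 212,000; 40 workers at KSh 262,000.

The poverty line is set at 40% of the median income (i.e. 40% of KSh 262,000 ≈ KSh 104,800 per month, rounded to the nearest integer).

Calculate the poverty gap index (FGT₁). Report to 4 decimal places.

Incomes under z: 20×KSh 43,000 (q = 20 of N = 69).
Relative gaps: (104800−43000)/104800 = 0.5897 (×20).
Sum of shortfalls = 11.793893; P₁ averages over all N: 11.793893 / 69 = 0.1709.

0.1709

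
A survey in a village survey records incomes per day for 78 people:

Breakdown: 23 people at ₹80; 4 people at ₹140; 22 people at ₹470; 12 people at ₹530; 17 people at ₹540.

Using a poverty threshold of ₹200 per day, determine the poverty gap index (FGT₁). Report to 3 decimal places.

Below z: 23×₹80, 4×₹140 (q = 27 of N = 78).
Gap ratios (z−y)/z: (200−80)/200 = 0.6000 (×23); (200−140)/200 = 0.3000 (×4).
Σ = 15.000000. Dividing by the full population N = 78 gives P₁ = 0.192.

0.192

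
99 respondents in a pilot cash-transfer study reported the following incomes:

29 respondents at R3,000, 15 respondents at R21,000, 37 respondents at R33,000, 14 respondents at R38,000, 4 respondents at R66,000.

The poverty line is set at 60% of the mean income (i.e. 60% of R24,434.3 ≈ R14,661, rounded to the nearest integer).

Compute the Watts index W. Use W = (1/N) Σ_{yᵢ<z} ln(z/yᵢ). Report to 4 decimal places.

Below the line: 29×R3,000 (q = 29 of N = 99).
Log gaps: ln(14661/3000) = 1.5866 (×29).
W = 46.010780 / 99 = 0.4648.

0.4648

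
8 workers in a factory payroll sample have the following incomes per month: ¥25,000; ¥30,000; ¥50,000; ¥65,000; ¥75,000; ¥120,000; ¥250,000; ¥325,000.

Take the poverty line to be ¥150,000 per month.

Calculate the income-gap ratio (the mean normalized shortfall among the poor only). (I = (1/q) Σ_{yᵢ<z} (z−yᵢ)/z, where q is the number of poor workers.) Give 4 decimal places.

0.5944

Below the line: ¥25,000, ¥30,000, ¥50,000, ¥65,000, ¥75,000, ¥120,000 (q = 6 of N = 8).
Shortfall ratios (z−y)/z: 0.8333, 0.8000, 0.6667, 0.5667, 0.5000, 0.2000; sum = 3.566667.
I averages over the q = 6 poor units only: 3.566667 / 6 = 0.5944.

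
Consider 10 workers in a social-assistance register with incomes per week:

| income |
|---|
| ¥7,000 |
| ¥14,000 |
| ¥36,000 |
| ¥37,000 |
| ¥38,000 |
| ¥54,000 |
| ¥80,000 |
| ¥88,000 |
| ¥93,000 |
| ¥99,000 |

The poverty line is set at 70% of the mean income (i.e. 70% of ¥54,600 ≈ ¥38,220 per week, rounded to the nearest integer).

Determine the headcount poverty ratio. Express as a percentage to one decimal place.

50.0%

5 of the 10 workers have income below ¥38,220.
H = 5/10 = 50.0%.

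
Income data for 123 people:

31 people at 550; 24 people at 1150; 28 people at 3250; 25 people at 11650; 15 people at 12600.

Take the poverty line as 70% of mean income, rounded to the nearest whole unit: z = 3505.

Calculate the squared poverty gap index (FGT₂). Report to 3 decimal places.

0.268

Below z: 31×550, 24×1150, 28×3250 (q = 83 of N = 123).
Normalized shortfalls: (3505−550)/3505 = 0.8431 (×31); (3505−1150)/3505 = 0.6719 (×24); (3505−3250)/3505 = 0.0728 (×28).
Squared: 0.7108 (×31); 0.4514 (×24); 0.0053 (×28).
Sum = 33.017277; P₂ = 33.017277 / 123 = 0.268.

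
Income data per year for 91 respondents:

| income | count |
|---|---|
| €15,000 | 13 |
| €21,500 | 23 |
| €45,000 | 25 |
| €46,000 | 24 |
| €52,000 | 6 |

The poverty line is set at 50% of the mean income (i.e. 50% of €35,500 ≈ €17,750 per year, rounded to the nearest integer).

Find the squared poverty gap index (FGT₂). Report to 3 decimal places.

0.003

Below z: 13×€15,000 (q = 13 of N = 91).
Shortfall ratios: (17750−15000)/17750 = 0.1549 (×13).
Squared: 0.0240 (×13).
Sum = 0.312041; P₂ = 0.312041 / 91 = 0.003.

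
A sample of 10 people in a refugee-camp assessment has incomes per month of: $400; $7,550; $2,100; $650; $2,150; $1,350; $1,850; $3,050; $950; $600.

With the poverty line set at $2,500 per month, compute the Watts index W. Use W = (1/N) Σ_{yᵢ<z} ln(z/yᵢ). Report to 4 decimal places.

0.6817

Poor units: $400, $600, $650, $950, $1,350, $1,850, $2,100, $2,150 (q = 8 of N = 10).
Log gaps: ln(2500/400) = 1.8326; ln(2500/600) = 1.4271; ln(2500/650) = 1.3471; ln(2500/950) = 0.9676; ln(2500/1350) = 0.6162; ln(2500/1850) = 0.3011; ln(2500/2100) = 0.1744; ln(2500/2150) = 0.1508.
W = 6.816823 / 10 = 0.6817.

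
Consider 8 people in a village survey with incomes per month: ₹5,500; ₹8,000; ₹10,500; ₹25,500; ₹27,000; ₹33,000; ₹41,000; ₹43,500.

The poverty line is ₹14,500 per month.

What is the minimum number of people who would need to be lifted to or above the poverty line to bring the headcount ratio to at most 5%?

3

3 of the 8 people are poor, so H = 3/8 = 0.375.
A headcount ratio of at most 5% allows at most ⌊0.05 × 8⌋ = 0 poor people.
So at least 3 − 0 = 3 must be lifted.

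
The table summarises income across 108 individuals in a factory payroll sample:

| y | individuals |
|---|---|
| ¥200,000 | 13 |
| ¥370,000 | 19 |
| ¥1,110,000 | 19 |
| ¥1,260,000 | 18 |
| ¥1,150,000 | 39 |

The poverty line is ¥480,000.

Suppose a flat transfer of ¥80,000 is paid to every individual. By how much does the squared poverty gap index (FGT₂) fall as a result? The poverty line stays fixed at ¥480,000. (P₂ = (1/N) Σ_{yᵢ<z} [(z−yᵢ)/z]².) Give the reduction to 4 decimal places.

Before: below the line — 13×¥200,000, 19×¥370,000; squared poverty gap index (FGT₂) = 0.050199.
After the ¥80,000 transfer: below the line — 13×¥280,000, 19×¥450,000; squared poverty gap index (FGT₂) = 0.021585.
Reduction = 0.050199 − 0.021585 = 0.0286.

0.0286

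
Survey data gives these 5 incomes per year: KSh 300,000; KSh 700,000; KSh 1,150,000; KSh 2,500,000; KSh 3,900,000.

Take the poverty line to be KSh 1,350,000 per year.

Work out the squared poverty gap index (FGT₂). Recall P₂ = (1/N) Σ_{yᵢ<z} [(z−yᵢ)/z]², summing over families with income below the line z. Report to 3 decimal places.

0.172

Poor units: KSh 300,000, KSh 700,000, KSh 1,150,000 (q = 3 of N = 5).
Gap ratios (z−y)/z: (1350000−300000)/1350000 = 0.7778; (1350000−700000)/1350000 = 0.4815; (1350000−1150000)/1350000 = 0.1481.
Squared: 0.6049; 0.2318; 0.0219.
Sum = 0.858711; P₂ = 0.858711 / 5 = 0.172.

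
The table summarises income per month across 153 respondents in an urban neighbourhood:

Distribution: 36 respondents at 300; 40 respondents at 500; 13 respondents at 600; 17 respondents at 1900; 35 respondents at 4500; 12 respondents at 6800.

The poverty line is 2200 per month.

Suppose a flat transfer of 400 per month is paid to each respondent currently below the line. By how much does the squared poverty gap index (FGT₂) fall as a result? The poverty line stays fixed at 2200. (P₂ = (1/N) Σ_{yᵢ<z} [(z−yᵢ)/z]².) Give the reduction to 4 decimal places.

Before: below the line — 36×300, 40×500, 13×600, 17×1900; squared poverty gap index (FGT₂) = 0.378612.
After the 400 transfer: below the line — 36×700, 40×900, 13×1000; squared poverty gap index (FGT₂) = 0.225949.
Reduction = 0.378612 − 0.225949 = 0.1527.

0.1527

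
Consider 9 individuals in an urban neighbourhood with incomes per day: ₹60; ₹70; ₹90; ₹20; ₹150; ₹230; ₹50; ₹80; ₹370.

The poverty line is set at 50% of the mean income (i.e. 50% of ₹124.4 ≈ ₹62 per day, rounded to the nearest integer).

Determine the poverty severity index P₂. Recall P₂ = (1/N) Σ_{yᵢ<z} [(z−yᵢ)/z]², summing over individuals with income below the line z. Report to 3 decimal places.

0.055

Poor units: ₹20, ₹50, ₹60 (q = 3 of N = 9).
Gap ratios (z−y)/z: (62−20)/62 = 0.6774; (62−50)/62 = 0.1935; (62−60)/62 = 0.0323.
Squared: 0.4589; 0.0375; 0.0010.
Sum = 0.497399; P₂ = 0.497399 / 9 = 0.055.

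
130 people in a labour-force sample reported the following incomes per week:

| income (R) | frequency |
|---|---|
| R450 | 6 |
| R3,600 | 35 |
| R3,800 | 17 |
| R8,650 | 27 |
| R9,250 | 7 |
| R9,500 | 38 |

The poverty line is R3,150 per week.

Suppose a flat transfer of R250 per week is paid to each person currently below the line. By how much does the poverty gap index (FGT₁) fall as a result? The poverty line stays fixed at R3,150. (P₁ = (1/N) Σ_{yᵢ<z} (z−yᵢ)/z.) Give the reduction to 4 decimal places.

Before: below the line — 6×R450; poverty gap index (FGT₁) = 0.039560.
After the R250 transfer: below the line — 6×R700; poverty gap index (FGT₁) = 0.035897.
Reduction = 0.039560 − 0.035897 = 0.0037.

0.0037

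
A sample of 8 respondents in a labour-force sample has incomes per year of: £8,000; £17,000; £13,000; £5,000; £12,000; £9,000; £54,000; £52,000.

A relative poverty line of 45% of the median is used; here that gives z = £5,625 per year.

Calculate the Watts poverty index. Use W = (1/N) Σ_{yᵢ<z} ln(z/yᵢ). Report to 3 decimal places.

Incomes under z: £5,000 (q = 1 of N = 8).
ln(z/y) terms: ln(5625/5000) = 0.1178.
W = 0.117783 / 8 = 0.015.

0.015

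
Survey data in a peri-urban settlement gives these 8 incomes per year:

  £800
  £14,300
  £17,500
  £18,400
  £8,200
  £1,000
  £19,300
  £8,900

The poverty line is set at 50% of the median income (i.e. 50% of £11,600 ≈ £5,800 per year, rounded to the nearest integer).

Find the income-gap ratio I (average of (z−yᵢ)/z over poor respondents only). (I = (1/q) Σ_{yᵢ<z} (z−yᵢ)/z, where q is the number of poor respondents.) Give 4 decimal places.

Poor units: £800, £1,000 (q = 2 of N = 8).
Shortfall ratios (z−y)/z: 0.8621, 0.8276; sum = 1.689655.
The income-gap ratio divides by q (the poor only): 1.689655 / 2 = 0.8448.

0.8448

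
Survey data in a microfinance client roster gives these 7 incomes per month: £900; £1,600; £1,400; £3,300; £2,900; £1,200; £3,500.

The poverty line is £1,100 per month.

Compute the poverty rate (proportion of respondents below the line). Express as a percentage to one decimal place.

1 of the 7 respondents have income below £1,100.
H = 1/7 = 14.3%.

14.3%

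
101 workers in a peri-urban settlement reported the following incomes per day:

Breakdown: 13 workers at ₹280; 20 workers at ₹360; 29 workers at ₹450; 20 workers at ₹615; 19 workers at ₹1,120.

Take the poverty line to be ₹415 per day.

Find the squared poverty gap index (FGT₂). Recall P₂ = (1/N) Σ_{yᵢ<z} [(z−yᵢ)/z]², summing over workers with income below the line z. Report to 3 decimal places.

0.017

Incomes under z: 13×₹280, 20×₹360 (q = 33 of N = 101).
Gap ratios (z−y)/z: (415−280)/415 = 0.3253 (×13); (415−360)/415 = 0.1325 (×20).
Squared: 0.1058 (×13); 0.0176 (×20).
Sum = 1.726956; P₂ = 1.726956 / 101 = 0.017.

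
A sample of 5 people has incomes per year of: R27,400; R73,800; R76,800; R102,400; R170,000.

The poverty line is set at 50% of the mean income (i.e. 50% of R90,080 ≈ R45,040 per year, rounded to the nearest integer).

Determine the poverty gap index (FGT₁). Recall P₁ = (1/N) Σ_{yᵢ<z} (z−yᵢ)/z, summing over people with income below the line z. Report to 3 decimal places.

Poor units: R27,400 (q = 1 of N = 5).
Shortfall ratios: (45040−27400)/45040 = 0.3917.
Σ = 0.391652. Dividing by the full population N = 5 gives P₁ = 0.078.

0.078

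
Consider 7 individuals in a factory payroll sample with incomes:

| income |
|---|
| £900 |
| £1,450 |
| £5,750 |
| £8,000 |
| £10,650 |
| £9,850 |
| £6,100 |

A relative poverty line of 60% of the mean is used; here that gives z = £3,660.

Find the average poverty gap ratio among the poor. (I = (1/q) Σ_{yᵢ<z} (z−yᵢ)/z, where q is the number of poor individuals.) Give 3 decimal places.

Incomes under z: £900, £1,450 (q = 2 of N = 7).
Relative gaps: 0.7541, 0.6038; sum = 1.357923.
I averages over the q = 2 poor units only: 1.357923 / 2 = 0.679.

0.679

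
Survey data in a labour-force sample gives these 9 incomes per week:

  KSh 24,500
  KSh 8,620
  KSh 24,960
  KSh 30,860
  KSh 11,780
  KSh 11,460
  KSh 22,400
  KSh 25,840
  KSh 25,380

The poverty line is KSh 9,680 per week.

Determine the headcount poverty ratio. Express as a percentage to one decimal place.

11.1%

1 of the 9 families have income below KSh 9,680.
H = 1/9 = 11.1%.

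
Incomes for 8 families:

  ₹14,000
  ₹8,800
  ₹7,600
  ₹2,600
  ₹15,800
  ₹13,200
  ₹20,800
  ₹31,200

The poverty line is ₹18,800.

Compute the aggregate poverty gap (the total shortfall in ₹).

Incomes under z: ₹2,600, ₹7,600, ₹8,800, ₹13,200, ₹14,000, ₹15,800 (q = 6 of N = 8).
Individual gaps: 18800−2600 = 16200; 18800−7600 = 11200; 18800−8800 = 10000; 18800−13200 = 5600; 18800−14000 = 4800; 18800−15800 = 3000.
Aggregate gap = ₹50,800.

₹50,800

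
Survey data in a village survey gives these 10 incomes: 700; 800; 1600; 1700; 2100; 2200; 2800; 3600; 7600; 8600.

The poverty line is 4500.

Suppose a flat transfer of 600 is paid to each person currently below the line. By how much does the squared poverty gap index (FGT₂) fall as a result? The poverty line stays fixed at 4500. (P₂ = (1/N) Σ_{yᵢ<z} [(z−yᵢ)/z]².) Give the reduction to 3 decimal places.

0.107

Before: below the line — 700, 800, 1600, 1700, 2100, 2200, 2800, 3600; squared poverty gap index (FGT₂) = 0.29200.
After the 600 transfer: below the line — 1300, 1400, 2200, 2300, 2700, 2800, 3400, 4200; squared poverty gap index (FGT₂) = 0.18474.
Reduction = 0.29200 − 0.18474 = 0.107.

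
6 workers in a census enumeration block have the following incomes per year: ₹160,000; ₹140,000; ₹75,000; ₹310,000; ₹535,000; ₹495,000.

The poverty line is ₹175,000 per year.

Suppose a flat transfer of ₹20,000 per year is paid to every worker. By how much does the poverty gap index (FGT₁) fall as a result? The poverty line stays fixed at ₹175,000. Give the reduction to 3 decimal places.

Before: below the line — ₹75,000, ₹140,000, ₹160,000; poverty gap index (FGT₁) = 0.14286.
After the ₹20,000 transfer: below the line — ₹95,000, ₹160,000; poverty gap index (FGT₁) = 0.09048.
Reduction = 0.14286 − 0.09048 = 0.052.

0.052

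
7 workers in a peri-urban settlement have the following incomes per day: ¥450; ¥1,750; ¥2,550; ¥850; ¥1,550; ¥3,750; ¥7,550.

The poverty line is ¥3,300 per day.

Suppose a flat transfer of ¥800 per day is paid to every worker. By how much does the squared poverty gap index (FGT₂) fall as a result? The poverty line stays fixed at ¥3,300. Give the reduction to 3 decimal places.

Before: below the line — ¥450, ¥850, ¥1,550, ¥1,750, ¥2,550; squared poverty gap index (FGT₂) = 0.26436.
After the ¥800 transfer: below the line — ¥1,250, ¥1,650, ¥2,350, ¥2,550; squared poverty gap index (FGT₂) = 0.11006.
Reduction = 0.26436 − 0.11006 = 0.154.

0.154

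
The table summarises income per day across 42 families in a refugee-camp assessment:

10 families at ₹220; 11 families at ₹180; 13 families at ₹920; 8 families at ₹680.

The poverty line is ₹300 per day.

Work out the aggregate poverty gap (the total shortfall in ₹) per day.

₹2,120

Below z: 11×₹180, 10×₹220 (q = 21 of N = 42).
Individual gaps: 11×(300−180) = 1320; 10×(300−220) = 800.
Aggregate gap = ₹2,120.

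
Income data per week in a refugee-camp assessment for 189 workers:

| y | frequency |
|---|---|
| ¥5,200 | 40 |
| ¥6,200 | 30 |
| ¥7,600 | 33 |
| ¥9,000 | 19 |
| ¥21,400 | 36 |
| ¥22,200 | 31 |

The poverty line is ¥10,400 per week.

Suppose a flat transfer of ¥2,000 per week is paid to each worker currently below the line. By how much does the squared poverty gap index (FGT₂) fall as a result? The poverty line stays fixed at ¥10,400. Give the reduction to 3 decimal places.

Before: below the line — 40×¥5,200, 30×¥6,200, 33×¥7,600, 19×¥9,000; squared poverty gap index (FGT₂) = 0.09328.
After the ¥2,000 transfer: below the line — 40×¥7,200, 30×¥8,200, 33×¥9,600; squared poverty gap index (FGT₂) = 0.02817.
Reduction = 0.09328 − 0.02817 = 0.065.

0.065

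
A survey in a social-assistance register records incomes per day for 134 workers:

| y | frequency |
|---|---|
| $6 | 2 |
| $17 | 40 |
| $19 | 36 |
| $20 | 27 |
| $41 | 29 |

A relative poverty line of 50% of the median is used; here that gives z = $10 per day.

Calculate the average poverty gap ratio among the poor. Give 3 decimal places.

0.400

Incomes under z: 2×$6 (q = 2 of N = 134).
Relative gaps: 0.4000 (×2); sum = 0.800000.
The income-gap ratio divides by q (the poor only): 0.800000 / 2 = 0.400.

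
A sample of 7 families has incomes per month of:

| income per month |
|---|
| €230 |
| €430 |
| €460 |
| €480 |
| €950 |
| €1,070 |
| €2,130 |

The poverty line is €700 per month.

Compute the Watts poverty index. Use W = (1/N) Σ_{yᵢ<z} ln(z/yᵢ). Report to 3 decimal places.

0.342

Incomes under z: €230, €430, €460, €480 (q = 4 of N = 7).
ln(z/y) terms: ln(700/230) = 1.1130; ln(700/430) = 0.4873; ln(700/460) = 0.4199; ln(700/480) = 0.3773.
W = 2.397444 / 7 = 0.342.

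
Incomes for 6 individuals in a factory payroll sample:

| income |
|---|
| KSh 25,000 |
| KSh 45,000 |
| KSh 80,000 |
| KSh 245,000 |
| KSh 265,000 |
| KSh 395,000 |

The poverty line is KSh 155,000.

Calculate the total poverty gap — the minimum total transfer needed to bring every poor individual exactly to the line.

KSh 315,000

Incomes under z: KSh 25,000, KSh 45,000, KSh 80,000 (q = 3 of N = 6).
Individual gaps: 155000−25000 = 130000; 155000−45000 = 110000; 155000−80000 = 75000.
Aggregate gap = KSh 315,000.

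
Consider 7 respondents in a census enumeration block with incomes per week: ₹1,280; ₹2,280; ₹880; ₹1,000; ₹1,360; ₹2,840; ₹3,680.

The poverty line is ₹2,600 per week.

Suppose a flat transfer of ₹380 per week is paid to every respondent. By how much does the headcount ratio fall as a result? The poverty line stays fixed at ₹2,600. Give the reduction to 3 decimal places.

0.143

Before: below the line — ₹880, ₹1,000, ₹1,280, ₹1,360, ₹2,280; headcount ratio = 0.71429.
After the ₹380 transfer: below the line — ₹1,260, ₹1,380, ₹1,660, ₹1,740; headcount ratio = 0.57143.
Reduction = 0.71429 − 0.57143 = 0.143.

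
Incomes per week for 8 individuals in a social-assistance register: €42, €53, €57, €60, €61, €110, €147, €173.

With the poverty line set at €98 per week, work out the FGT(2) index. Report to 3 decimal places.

0.126

Poor units: €42, €53, €57, €60, €61 (q = 5 of N = 8).
Normalized shortfalls: (98−42)/98 = 0.5714; (98−53)/98 = 0.4592; (98−57)/98 = 0.4184; (98−60)/98 = 0.3878; (98−61)/98 = 0.3776.
Squared: 0.3265; 0.2108; 0.1750; 0.1504; 0.1425.
Sum = 1.005310; P₂ = 1.005310 / 8 = 0.126.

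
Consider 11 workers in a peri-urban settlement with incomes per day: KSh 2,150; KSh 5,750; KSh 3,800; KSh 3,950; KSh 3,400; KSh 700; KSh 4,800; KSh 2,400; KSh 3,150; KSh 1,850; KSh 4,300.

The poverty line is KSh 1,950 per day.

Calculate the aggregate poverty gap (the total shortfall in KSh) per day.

Below z: KSh 700, KSh 1,850 (q = 2 of N = 11).
Individual gaps: 1950−700 = 1250; 1950−1850 = 100.
Aggregate gap = KSh 1,350.

KSh 1,350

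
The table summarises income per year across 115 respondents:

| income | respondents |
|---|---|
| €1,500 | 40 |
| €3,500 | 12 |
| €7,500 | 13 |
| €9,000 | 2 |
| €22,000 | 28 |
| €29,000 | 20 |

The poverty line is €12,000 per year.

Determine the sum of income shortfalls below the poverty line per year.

€586,500

Below the line: 40×€1,500, 12×€3,500, 13×€7,500, 2×€9,000 (q = 67 of N = 115).
Individual gaps: 40×(12000−1500) = 420000; 12×(12000−3500) = 102000; 13×(12000−7500) = 58500; 2×(12000−9000) = 6000.
Aggregate gap = €586,500.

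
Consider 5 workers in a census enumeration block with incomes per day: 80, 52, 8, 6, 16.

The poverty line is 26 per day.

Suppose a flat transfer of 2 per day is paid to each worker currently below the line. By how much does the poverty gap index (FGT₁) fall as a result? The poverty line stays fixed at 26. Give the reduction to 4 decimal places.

0.0462

Before: below the line — 6, 8, 16; poverty gap index (FGT₁) = 0.369231.
After the 2 transfer: below the line — 8, 10, 18; poverty gap index (FGT₁) = 0.323077.
Reduction = 0.369231 − 0.323077 = 0.0462.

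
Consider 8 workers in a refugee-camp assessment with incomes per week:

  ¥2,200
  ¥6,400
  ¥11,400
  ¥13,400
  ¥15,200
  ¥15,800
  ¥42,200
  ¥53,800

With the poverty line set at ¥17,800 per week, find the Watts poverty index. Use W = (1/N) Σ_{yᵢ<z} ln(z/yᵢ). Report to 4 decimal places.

0.5150

Below z: ¥2,200, ¥6,400, ¥11,400, ¥13,400, ¥15,200, ¥15,800 (q = 6 of N = 8).
Log gaps: ln(17800/2200) = 2.0907; ln(17800/6400) = 1.0229; ln(17800/11400) = 0.4456; ln(17800/13400) = 0.2839; ln(17800/15200) = 0.1579; ln(17800/15800) = 0.1192.
W = 4.120262 / 8 = 0.5150.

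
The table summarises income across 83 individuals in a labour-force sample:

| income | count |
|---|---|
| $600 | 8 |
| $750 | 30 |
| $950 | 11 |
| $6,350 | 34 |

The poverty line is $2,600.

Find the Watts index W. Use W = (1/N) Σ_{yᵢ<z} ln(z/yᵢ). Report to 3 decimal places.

0.724

Below z: 8×$600, 30×$750, 11×$950 (q = 49 of N = 83).
Log gaps: ln(2600/600) = 1.4663 (×8); ln(2600/750) = 1.2432 (×30); ln(2600/950) = 1.0068 (×11).
W = 60.101354 / 83 = 0.724.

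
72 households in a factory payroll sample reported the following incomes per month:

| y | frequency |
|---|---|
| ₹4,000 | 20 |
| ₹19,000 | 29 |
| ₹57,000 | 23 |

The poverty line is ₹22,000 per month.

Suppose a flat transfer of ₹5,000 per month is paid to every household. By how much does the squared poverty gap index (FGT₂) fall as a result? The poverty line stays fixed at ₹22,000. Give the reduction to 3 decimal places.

0.096

Before: below the line — 20×₹4,000, 29×₹19,000; squared poverty gap index (FGT₂) = 0.19344.
After the ₹5,000 transfer: below the line — 20×₹9,000; squared poverty gap index (FGT₂) = 0.09699.
Reduction = 0.19344 − 0.09699 = 0.096.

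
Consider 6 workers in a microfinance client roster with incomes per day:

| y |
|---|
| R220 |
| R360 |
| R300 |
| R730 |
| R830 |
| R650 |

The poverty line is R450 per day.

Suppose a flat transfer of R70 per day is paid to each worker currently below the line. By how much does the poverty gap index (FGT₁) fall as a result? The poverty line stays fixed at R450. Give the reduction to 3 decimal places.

0.078

Before: below the line — R220, R300, R360; poverty gap index (FGT₁) = 0.17407.
After the R70 transfer: below the line — R290, R370, R430; poverty gap index (FGT₁) = 0.09630.
Reduction = 0.17407 − 0.09630 = 0.078.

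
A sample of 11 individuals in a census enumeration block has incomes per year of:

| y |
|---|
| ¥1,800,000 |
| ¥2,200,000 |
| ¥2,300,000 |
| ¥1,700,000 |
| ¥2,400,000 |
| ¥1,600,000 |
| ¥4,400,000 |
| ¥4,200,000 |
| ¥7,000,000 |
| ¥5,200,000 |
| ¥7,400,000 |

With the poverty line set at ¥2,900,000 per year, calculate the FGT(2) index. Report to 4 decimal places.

0.0588

Below the line: ¥1,600,000, ¥1,700,000, ¥1,800,000, ¥2,200,000, ¥2,300,000, ¥2,400,000 (q = 6 of N = 11).
Gap ratios (z−y)/z: (2900000−1600000)/2900000 = 0.4483; (2900000−1700000)/2900000 = 0.4138; (2900000−1800000)/2900000 = 0.3793; (2900000−2200000)/2900000 = 0.2414; (2900000−2300000)/2900000 = 0.2069; (2900000−2400000)/2900000 = 0.1724.
Squared: 0.2010; 0.1712; 0.1439; 0.0583; 0.0428; 0.0297.
Sum = 0.646849; P₂ = 0.646849 / 11 = 0.0588.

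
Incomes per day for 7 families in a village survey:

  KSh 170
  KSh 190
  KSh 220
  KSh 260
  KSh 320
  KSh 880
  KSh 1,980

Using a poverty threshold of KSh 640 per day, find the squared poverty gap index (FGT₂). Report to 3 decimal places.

Below z: KSh 170, KSh 190, KSh 220, KSh 260, KSh 320 (q = 5 of N = 7).
Gap ratios (z−y)/z: (640−170)/640 = 0.7344; (640−190)/640 = 0.7031; (640−220)/640 = 0.6562; (640−260)/640 = 0.5938; (640−320)/640 = 0.5000.
Squared: 0.5393; 0.4944; 0.4307; 0.3525; 0.2500.
Sum = 2.066895; P₂ = 2.066895 / 7 = 0.295.

0.295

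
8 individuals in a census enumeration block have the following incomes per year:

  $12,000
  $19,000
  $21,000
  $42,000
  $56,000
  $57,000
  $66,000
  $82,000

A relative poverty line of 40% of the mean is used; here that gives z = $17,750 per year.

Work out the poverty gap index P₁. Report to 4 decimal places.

Incomes under z: $12,000 (q = 1 of N = 8).
Shortfall ratios: (17750−12000)/17750 = 0.3239.
Sum of shortfalls = 0.323944; P₁ averages over all N: 0.323944 / 8 = 0.0405.

0.0405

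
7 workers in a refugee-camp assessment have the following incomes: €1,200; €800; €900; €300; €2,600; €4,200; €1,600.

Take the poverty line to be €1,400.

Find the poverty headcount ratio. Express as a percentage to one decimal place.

4 of the 7 workers have income below €1,400.
H = 4/7 = 57.1%.

57.1%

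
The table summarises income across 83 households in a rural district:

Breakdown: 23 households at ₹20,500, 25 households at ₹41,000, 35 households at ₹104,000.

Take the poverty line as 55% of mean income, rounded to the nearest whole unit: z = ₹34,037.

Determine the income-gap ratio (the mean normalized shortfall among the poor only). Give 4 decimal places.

0.3977

Incomes under z: 23×₹20,500 (q = 23 of N = 83).
Relative gaps: 0.3977 (×23); sum = 9.147428.
I averages over the q = 23 poor units only: 9.147428 / 23 = 0.3977.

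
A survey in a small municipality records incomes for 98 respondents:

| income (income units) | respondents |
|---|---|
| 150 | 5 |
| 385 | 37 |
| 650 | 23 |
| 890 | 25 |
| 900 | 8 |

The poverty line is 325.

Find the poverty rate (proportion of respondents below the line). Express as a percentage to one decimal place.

5.1%

5 of the 98 respondents have income below 325.
H = 5/98 = 5.1%.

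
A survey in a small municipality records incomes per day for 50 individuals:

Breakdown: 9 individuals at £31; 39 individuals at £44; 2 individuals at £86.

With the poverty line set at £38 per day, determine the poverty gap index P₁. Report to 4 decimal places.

0.0332

Below the line: 9×£31 (q = 9 of N = 50).
Normalized shortfalls: (38−31)/38 = 0.1842 (×9).
Sum of shortfalls = 1.657895; P₁ averages over all N: 1.657895 / 50 = 0.0332.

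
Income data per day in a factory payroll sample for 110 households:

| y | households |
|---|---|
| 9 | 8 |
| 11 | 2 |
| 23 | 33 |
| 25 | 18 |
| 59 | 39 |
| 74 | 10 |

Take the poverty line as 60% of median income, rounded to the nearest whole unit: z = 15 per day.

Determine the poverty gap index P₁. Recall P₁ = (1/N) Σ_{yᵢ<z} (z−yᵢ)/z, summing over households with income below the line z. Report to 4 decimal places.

0.0339

Below z: 8×9, 2×11 (q = 10 of N = 110).
Gap ratios (z−y)/z: (15−9)/15 = 0.4000 (×8); (15−11)/15 = 0.2667 (×2).
Sum of shortfalls = 3.733333; P₁ averages over all N: 3.733333 / 110 = 0.0339.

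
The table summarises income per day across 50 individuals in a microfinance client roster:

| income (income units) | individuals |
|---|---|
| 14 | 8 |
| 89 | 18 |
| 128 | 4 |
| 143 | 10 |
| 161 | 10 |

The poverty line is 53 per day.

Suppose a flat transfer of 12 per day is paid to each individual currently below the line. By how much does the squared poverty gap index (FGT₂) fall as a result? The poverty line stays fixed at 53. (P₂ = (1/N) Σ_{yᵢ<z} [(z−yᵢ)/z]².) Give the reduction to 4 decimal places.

Before: below the line — 8×14; squared poverty gap index (FGT₂) = 0.086636.
After the 12 transfer: below the line — 8×26; squared poverty gap index (FGT₂) = 0.041524.
Reduction = 0.086636 − 0.041524 = 0.0451.

0.0451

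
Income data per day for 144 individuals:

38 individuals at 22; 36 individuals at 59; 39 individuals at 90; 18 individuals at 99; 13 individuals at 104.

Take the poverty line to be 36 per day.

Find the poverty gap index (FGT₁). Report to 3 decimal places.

0.103

Poor units: 38×22 (q = 38 of N = 144).
Gap ratios (z−y)/z: (36−22)/36 = 0.3889 (×38).
Σ = 14.777778. Dividing by the full population N = 144 gives P₁ = 0.103.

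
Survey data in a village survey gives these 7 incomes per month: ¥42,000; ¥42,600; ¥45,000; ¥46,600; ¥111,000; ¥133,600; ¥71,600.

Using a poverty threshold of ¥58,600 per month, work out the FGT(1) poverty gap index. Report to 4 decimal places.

0.1419

Below the line: ¥42,000, ¥42,600, ¥45,000, ¥46,600 (q = 4 of N = 7).
Relative gaps: (58600−42000)/58600 = 0.2833; (58600−42600)/58600 = 0.2730; (58600−45000)/58600 = 0.2321; (58600−46600)/58600 = 0.2048.
Σ = 0.993174. Dividing by the full population N = 7 gives P₁ = 0.1419.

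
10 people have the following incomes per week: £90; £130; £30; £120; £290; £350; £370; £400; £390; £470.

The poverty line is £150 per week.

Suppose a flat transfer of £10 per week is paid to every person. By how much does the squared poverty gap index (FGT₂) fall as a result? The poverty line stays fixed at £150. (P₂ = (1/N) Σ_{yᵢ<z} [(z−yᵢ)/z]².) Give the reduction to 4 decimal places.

Before: below the line — £30, £90, £120, £130; squared poverty gap index (FGT₂) = 0.085778.
After the £10 transfer: below the line — £40, £100, £130, £140; squared poverty gap index (FGT₂) = 0.067111.
Reduction = 0.085778 − 0.067111 = 0.0187.

0.0187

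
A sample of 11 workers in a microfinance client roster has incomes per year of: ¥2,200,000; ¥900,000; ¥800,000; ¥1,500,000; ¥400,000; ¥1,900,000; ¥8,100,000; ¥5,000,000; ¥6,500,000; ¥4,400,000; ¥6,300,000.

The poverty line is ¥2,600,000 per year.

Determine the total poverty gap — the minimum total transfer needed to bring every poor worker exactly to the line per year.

¥7,900,000

Below the line: ¥400,000, ¥800,000, ¥900,000, ¥1,500,000, ¥1,900,000, ¥2,200,000 (q = 6 of N = 11).
Individual gaps: 2600000−400000 = 2200000; 2600000−800000 = 1800000; 2600000−900000 = 1700000; 2600000−1500000 = 1100000; 2600000−1900000 = 700000; 2600000−2200000 = 400000.
Aggregate gap = ¥7,900,000.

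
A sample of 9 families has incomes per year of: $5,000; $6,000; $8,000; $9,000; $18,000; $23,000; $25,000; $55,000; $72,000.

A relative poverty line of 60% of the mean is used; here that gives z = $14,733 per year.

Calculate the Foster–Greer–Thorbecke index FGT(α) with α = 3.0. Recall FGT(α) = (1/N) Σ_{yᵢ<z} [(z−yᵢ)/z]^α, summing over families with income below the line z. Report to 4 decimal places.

Poor units: $5,000, $6,000, $8,000, $9,000 (q = 4 of N = 9).
Gap ratios (z−y)/z: (14733−5000)/14733 = 0.6606; (14733−6000)/14733 = 0.5928; (14733−8000)/14733 = 0.4570; (14733−9000)/14733 = 0.3891.
Raised to α = 3.0: 0.28831; 0.20827; 0.09544; 0.05892.
Sum = 0.650946; FGT(3.0) = 0.650946 / 9 = 0.0723.

0.0723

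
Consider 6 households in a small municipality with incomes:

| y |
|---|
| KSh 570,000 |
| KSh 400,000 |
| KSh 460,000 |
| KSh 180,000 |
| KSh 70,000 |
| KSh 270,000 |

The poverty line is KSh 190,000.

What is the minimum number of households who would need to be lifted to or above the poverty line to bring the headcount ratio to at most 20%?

1

Currently q = 2 of N = 6 are below the line (H = 0.333).
A headcount ratio of at most 20% allows at most ⌊0.20 × 6⌋ = 1 poor households.
So at least 2 − 1 = 1 must be lifted.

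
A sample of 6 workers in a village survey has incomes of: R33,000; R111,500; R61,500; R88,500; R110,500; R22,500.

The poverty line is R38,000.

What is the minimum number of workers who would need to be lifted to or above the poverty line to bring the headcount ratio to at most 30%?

1

2 of the 6 workers are poor, so H = 2/6 = 0.333.
A headcount ratio of at most 30% allows at most ⌊0.30 × 6⌋ = 1 poor workers.
So at least 2 − 1 = 1 must be lifted.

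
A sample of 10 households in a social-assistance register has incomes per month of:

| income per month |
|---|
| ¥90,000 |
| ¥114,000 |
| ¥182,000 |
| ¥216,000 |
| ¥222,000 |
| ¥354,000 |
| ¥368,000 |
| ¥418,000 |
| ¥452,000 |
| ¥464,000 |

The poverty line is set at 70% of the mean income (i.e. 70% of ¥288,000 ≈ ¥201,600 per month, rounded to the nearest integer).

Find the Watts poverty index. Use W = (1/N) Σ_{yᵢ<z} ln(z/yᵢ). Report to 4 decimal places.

Below z: ¥90,000, ¥114,000, ¥182,000 (q = 3 of N = 10).
Log gaps: ln(201600/90000) = 0.8065; ln(201600/114000) = 0.5701; ln(201600/182000) = 0.1023.
W = 1.478842 / 10 = 0.1479.

0.1479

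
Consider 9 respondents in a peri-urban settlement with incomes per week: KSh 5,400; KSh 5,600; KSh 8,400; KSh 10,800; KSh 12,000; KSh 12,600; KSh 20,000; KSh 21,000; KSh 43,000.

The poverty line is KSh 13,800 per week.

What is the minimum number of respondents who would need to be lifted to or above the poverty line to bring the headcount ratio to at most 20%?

5

Currently q = 6 of N = 9 are below the line (H = 0.667).
A headcount ratio of at most 20% allows at most ⌊0.20 × 9⌋ = 1 poor respondents.
So at least 6 − 1 = 5 must be lifted.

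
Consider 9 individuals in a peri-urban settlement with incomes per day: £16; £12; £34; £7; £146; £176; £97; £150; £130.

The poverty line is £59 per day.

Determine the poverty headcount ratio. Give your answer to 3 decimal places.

4 of the 9 individuals have income below £59.
H = 4/9 = 0.444.

0.444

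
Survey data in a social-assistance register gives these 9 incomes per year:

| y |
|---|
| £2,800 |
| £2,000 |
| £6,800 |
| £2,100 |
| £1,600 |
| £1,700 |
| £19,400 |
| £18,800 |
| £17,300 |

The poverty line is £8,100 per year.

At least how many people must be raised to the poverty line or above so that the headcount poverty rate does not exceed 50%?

6 of the 9 people are poor, so H = 6/9 = 0.667.
A headcount ratio of at most 50% allows at most ⌊0.50 × 9⌋ = 4 poor people.
So at least 6 − 4 = 2 must be lifted.

2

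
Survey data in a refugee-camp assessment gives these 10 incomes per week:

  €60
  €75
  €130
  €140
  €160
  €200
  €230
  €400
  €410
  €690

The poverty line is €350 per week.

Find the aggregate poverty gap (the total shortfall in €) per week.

€1,455

Below the line: €60, €75, €130, €140, €160, €200, €230 (q = 7 of N = 10).
Individual gaps: 350−60 = 290; 350−75 = 275; 350−130 = 220; 350−140 = 210; 350−160 = 190; 350−200 = 150; 350−230 = 120.
Aggregate gap = €1,455.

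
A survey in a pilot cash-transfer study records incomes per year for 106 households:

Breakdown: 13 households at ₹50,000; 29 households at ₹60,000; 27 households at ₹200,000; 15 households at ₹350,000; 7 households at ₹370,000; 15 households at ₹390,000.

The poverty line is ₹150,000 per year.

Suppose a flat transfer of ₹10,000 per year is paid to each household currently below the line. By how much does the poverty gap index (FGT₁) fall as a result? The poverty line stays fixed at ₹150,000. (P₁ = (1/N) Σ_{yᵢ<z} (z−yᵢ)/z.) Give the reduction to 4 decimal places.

Before: below the line — 13×₹50,000, 29×₹60,000; poverty gap index (FGT₁) = 0.245912.
After the ₹10,000 transfer: below the line — 13×₹60,000, 29×₹70,000; poverty gap index (FGT₁) = 0.219497.
Reduction = 0.245912 − 0.219497 = 0.0264.

0.0264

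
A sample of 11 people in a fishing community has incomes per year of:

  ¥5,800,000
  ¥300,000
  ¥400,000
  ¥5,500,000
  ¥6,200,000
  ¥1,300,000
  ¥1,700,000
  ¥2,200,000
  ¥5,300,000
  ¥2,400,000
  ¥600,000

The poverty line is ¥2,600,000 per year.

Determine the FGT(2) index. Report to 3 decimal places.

Incomes under z: ¥300,000, ¥400,000, ¥600,000, ¥1,300,000, ¥1,700,000, ¥2,200,000, ¥2,400,000 (q = 7 of N = 11).
Normalized shortfalls: (2600000−300000)/2600000 = 0.8846; (2600000−400000)/2600000 = 0.8462; (2600000−600000)/2600000 = 0.7692; (2600000−1300000)/2600000 = 0.5000; (2600000−1700000)/2600000 = 0.3462; (2600000−2200000)/2600000 = 0.1538; (2600000−2400000)/2600000 = 0.0769.
Squared: 0.7825; 0.7160; 0.5917; 0.2500; 0.1198; 0.0237; 0.0059.
Sum = 2.489645; P₂ = 2.489645 / 11 = 0.226.

0.226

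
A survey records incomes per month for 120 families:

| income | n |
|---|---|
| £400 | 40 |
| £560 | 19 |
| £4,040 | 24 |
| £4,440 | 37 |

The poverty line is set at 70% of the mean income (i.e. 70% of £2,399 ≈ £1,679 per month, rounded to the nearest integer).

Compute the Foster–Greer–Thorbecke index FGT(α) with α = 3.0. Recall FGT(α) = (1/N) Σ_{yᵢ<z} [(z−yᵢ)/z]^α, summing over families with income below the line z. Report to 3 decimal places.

0.194

Incomes under z: 40×£400, 19×£560 (q = 59 of N = 120).
Gap ratios (z−y)/z: (1679−400)/1679 = 0.7618 (×40); (1679−560)/1679 = 0.6665 (×19).
Raised to α = 3.0: 0.44204 (×40); 0.29603 (×19).
Sum = 23.306119; FGT(3.0) = 23.306119 / 120 = 0.194.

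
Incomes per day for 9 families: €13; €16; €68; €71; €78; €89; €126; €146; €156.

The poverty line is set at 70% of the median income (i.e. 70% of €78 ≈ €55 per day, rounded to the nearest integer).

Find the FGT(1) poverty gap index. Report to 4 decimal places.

Below the line: €13, €16 (q = 2 of N = 9).
Normalized shortfalls: (55−13)/55 = 0.7636; (55−16)/55 = 0.7091.
Sum of shortfalls = 1.472727; P₁ averages over all N: 1.472727 / 9 = 0.1636.

0.1636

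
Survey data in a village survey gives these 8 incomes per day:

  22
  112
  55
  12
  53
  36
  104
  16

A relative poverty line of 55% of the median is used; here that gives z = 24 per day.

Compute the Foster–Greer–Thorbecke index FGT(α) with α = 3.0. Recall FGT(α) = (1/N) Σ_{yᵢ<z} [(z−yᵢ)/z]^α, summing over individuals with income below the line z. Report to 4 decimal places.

Incomes under z: 12, 16, 22 (q = 3 of N = 8).
Shortfall ratios: (24−12)/24 = 0.5000; (24−16)/24 = 0.3333; (24−22)/24 = 0.0833.
Raised to α = 3.0: 0.12500; 0.03704; 0.00058.
Sum = 0.162616; FGT(3.0) = 0.162616 / 8 = 0.0203.

0.0203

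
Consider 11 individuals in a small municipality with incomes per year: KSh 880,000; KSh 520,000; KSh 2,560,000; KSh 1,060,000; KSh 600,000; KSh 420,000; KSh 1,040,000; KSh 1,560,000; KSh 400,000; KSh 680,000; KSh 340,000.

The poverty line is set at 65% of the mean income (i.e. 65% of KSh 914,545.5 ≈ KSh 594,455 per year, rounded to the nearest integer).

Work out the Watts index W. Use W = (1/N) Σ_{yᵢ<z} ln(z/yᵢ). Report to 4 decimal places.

0.1306

Incomes under z: KSh 340,000, KSh 400,000, KSh 420,000, KSh 520,000 (q = 4 of N = 11).
ln(z/y) terms: ln(594455/340000) = 0.5587; ln(594455/400000) = 0.3962; ln(594455/420000) = 0.3474; ln(594455/520000) = 0.1338.
W = 1.436086 / 11 = 0.1306.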